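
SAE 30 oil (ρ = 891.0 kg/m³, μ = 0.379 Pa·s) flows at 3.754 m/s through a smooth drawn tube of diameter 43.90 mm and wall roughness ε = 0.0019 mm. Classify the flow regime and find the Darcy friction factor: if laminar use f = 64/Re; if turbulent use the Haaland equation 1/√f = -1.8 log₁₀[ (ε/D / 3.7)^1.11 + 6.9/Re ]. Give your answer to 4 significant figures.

f ≈ 0.1652

Re = ρVD/μ = 891·3.754·0.0439/0.379 = 387.4.
Re < 2300 → laminar, so f = 64/Re = 0.1652 (roughness is irrelevant in laminar flow).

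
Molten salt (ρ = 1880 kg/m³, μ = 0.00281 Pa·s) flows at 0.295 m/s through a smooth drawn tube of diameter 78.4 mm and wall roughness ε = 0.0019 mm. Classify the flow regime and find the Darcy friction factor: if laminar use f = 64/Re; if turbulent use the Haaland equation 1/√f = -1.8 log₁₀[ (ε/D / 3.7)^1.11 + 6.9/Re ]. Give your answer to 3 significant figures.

Re = ρVD/μ = 1880·0.295·0.0784/0.00281 = 1.547e+04.
Re > 4000 → turbulent. ε/D = 1.9e-06/0.0784 = 2.42e-05; Haaland: 1/√f = -1.8 log₁₀[1.76e-06 + 0.000446] = 6.028, so f = 0.02752.

f ≈ 0.0275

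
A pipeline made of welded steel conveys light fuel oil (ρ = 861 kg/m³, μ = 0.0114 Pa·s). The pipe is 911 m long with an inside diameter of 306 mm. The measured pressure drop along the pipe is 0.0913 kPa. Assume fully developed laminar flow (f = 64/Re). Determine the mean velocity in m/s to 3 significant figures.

V ≈ 0.0257 m/s

For laminar flow, f = 64/Re with Re = ρVD/μ, so Darcy-Weisbach reduces to ΔP = 32μLV/D². Solving for V: V = ΔP·D²/(32μL) = 91.3·(0.306)²/(32·0.0114·911) = 0.02572 m/s.
Check: Re = ρVD/μ = 861·0.02572·0.306/0.0114 = 594.5 < 2300, so the laminar assumption holds.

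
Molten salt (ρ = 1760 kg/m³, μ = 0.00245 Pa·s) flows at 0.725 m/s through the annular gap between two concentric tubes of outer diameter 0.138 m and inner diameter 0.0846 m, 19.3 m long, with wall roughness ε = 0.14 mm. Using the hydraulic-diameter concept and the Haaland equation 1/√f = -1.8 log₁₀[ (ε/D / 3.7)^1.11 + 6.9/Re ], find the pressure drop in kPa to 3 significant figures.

ΔP ≈ 4.90 kPa

Hydraulic diameter D_h = 4A/P = D_o - D_i = 0.138 - 0.0846 = 0.0534 m.
Re = ρVD_h/μ = 1760·0.725·0.0534/0.00245 = 2.781e+04.
ε/D_h = 0.00014/0.0534 = 0.00262; Haaland gives 1/√f = -1.8 log₁₀[0.000319+0.000248] = 5.843, so f = 0.02929.
ΔP = f(L/D_h)(ρV²/2) = 0.02929·19.3/0.0534·462.6 = 4896 Pa.
ΔP = 4.90 kPa.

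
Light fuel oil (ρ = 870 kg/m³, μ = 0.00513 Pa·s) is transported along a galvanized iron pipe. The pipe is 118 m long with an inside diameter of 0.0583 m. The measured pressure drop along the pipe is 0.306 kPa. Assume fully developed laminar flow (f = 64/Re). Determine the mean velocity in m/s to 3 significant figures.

V ≈ 0.0537 m/s

For laminar flow, f = 64/Re with Re = ρVD/μ, so Darcy-Weisbach reduces to ΔP = 32μLV/D². Solving for V: V = ΔP·D²/(32μL) = 306·(0.0583)²/(32·0.00513·118) = 0.05369 m/s.
Check: Re = ρVD/μ = 870·0.05369·0.0583/0.00513 = 530.9 < 2300, so the laminar assumption holds.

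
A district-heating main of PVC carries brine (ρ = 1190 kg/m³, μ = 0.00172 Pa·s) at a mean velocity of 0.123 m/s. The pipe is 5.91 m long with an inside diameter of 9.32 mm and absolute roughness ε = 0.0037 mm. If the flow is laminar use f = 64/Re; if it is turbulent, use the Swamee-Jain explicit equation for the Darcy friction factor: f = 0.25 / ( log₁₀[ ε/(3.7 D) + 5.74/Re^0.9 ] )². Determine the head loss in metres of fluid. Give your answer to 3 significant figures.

h_f ≈ 0.0395 m

Reynolds number Re = ρVD/μ = 1190 · 0.123 · 0.00932 / 0.00172 = 793.1.
Re < 2300 → laminar flow, so f = 64/Re = 64/793.1 = 0.08069 (the turbulent correlation is not needed).
Darcy-Weisbach: ΔP = f(L/D)(ρV²/2) = 0.08069·(5.91/0.00932)·(1190·0.123²/2) = 0.08069·634.1·9.002 = 460.6 Pa.
Head loss h_f = ΔP/(ρg) = 460.6/(1190·9.81) = 0.0395 m.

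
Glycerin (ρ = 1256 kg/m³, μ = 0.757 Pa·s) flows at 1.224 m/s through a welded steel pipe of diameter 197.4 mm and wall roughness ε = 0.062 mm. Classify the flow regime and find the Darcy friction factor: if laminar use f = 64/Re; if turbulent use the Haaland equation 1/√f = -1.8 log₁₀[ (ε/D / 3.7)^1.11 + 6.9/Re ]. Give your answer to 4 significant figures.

f ≈ 0.1596

Re = ρVD/μ = 1256·1.224·0.1974/0.757 = 400.9.
Re < 2300 → laminar, so f = 64/Re = 0.1596 (roughness is irrelevant in laminar flow).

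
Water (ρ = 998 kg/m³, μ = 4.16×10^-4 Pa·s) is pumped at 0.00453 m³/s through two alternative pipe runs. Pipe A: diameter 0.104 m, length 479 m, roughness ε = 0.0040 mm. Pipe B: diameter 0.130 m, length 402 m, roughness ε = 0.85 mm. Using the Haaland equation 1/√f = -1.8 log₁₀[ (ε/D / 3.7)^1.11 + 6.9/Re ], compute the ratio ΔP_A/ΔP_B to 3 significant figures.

ΔP_A/ΔP_B ≈ 1.83

Pipe A: V = Q/A = 0.00453/0.008495 = 0.5333 m/s; Re = 1.33e+05; ε/D = 3.85e-05; Haaland → f = 0.017; ΔP_A = f(L/D)(ρV²/2) = 1.111e+04 Pa.
Pipe B: V = Q/A = 0.00453/0.01327 = 0.3413 m/s; Re = 1.064e+05; ε/D = 0.00654; Haaland → f = 0.03374; ΔP_B = f(L/D)(ρV²/2) = 6064 Pa.
ΔP_A/ΔP_B = 1.111e+04/6064 = 1.83.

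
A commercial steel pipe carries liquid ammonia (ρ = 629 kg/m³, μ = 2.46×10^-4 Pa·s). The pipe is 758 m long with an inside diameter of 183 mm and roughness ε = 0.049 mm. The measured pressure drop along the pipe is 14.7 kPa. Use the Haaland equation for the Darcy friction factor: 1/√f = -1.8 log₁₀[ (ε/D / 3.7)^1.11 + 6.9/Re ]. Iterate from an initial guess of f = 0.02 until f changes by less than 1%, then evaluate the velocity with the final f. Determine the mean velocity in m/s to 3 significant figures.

V ≈ 0.835 m/s

Rearranging Darcy-Weisbach: V = √(2·ΔP·D/(f·L·ρ)). With ε/D = 4.9e-05/0.183 = 0.000268, iterate starting from f = 0.02:
  f = 0.02 → V = √(2·1.47e+04·0.183/(0.02·758·629)) = 0.7511 m/s; Re = ρVD/μ = 3.515e+05; f → 0.01633
  f = 0.01633 → V = 0.8312 m/s; Re = 3.889e+05; f → 0.01619
Converged (Δf/f < 1%). With the final f = 0.01619: V = √(2·1.47e+04·0.183/(0.01619·758·629)) = 0.8347 m/s.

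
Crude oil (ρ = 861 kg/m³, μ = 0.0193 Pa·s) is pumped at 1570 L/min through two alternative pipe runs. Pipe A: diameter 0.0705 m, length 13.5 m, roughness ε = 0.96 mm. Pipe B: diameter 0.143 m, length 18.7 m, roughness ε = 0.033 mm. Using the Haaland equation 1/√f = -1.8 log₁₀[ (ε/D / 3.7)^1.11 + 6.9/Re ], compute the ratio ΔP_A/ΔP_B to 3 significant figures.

ΔP_A/ΔP_B ≈ 35.7

Pipe A: V = Q/A = 0.02617/0.003904 = 6.703 m/s; Re = 2.108e+04; ε/D = 0.0136; Haaland → f = 0.04443; ΔP_A = f(L/D)(ρV²/2) = 1.646e+05 Pa.
Pipe B: V = Q/A = 0.02617/0.01606 = 1.629 m/s; Re = 1.039e+04; ε/D = 0.000231; Haaland → f = 0.03083; ΔP_B = f(L/D)(ρV²/2) = 4607 Pa.
ΔP_A/ΔP_B = 1.646e+05/4607 = 35.7.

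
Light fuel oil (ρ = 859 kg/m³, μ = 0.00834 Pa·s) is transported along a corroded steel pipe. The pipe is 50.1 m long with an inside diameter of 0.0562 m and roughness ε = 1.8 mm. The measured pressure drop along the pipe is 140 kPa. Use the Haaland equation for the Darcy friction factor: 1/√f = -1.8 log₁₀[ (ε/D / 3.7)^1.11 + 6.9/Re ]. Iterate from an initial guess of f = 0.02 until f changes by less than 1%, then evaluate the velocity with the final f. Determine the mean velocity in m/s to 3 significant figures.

V ≈ 2.45 m/s

Rearranging Darcy-Weisbach: V = √(2·ΔP·D/(f·L·ρ)). With ε/D = 0.0018/0.0562 = 0.032, iterate starting from f = 0.02:
  f = 0.02 → V = √(2·1.4e+05·0.0562/(0.02·50.1·859)) = 4.276 m/s; Re = ρVD/μ = 2.475e+04; f → 0.06008
  f = 0.06008 → V = 2.467 m/s; Re = 1.428e+04; f → 0.06094
  f = 0.06094 → V = 2.45 m/s; Re = 1.418e+04; f → 0.06095
Converged (Δf/f < 1%). With the final f = 0.06095: V = √(2·1.4e+05·0.0562/(0.06095·50.1·859)) = 2.449 m/s.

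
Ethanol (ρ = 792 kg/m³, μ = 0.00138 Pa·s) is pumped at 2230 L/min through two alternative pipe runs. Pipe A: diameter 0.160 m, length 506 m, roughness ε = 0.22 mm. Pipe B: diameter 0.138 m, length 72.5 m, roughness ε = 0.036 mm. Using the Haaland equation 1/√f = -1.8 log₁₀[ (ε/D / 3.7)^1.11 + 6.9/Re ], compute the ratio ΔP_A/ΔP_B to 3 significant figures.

Pipe A: V = Q/A = 0.03717/0.02011 = 1.849 m/s; Re = 1.697e+05; ε/D = 0.00137; Haaland → f = 0.02247; ΔP_A = f(L/D)(ρV²/2) = 9.614e+04 Pa.
Pipe B: V = Q/A = 0.03717/0.01496 = 2.485 m/s; Re = 1.968e+05; ε/D = 0.000261; Haaland → f = 0.0173; ΔP_B = f(L/D)(ρV²/2) = 2.222e+04 Pa.
ΔP_A/ΔP_B = 9.614e+04/2.222e+04 = 4.33.

ΔP_A/ΔP_B ≈ 4.33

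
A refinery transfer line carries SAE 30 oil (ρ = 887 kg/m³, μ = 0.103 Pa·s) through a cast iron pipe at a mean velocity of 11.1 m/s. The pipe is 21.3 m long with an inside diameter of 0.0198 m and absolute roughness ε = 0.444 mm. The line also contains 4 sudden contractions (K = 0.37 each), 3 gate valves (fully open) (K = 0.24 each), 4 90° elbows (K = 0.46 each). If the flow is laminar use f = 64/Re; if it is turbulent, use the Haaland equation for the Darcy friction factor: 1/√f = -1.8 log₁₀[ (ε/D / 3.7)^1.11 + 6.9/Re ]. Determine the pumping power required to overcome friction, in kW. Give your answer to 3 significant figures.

Reynolds number Re = ρVD/μ = 887 · 11.1 · 0.0198 / 0.103 = 1893.
Re < 2300 → laminar flow, so f = 64/Re = 64/1893 = 0.03381 (the turbulent correlation is not needed).
Total minor-loss coefficient ΣK = 4·0.37 + 3·0.24 + 4·0.46 = 4.04.
ΔP = [f·L/D + ΣK]·(ρV²/2) = [0.03381·21.3/0.0198 + 4.04]·(887·11.1²/2) = [36.38 + 4.04]·5.464e+04 = 2.208e+06 Pa.
Q = V·A = 11.1·0.0003079 = 0.003418 m³/s.
Pumping power P = QΔP = 0.003418·2.208e+06 = 7548 W = 7.55 kW.

P ≈ 7.55 kW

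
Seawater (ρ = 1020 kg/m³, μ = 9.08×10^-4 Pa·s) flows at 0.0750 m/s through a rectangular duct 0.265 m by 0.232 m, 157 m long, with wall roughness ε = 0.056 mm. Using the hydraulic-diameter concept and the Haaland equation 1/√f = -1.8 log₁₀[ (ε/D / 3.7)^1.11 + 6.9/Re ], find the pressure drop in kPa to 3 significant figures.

Hydraulic diameter D_h = 4A/P = 4·(0.265·0.232)/(2·(0.265+0.232)) = 0.2459/0.994 = 0.2474 m.
Re = ρVD_h/μ = 1020·0.075·0.2474/0.000908 = 2.084e+04.
ε/D_h = 5.6e-05/0.2474 = 0.000226; Haaland gives 1/√f = -1.8 log₁₀[2.1e-05+0.000331] = 6.216, so f = 0.02588.
ΔP = f(L/D_h)(ρV²/2) = 0.02588·157/0.2474·2.869 = 47.11 Pa.
ΔP = 0.0471 kPa.

ΔP ≈ 0.0471 kPa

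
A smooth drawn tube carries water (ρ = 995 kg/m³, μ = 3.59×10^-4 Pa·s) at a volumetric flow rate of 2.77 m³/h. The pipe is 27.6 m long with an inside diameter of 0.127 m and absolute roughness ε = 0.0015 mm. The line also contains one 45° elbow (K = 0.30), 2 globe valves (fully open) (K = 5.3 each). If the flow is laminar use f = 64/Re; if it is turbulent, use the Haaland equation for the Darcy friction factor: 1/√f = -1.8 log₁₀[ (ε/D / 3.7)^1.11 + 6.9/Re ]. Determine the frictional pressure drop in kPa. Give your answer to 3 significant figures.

ΔP ≈ 0.0301 kPa

Q = 2.77 m³/h = 2.77/3600 = 0.0007694 m³/s.
Cross-sectional area A = πD²/4 = π(0.127)²/4 = 0.01267 m²; mean velocity V = Q/A = 0.0007694/0.01267 = 0.06074 m/s.
Reynolds number Re = ρVD/μ = 995 · 0.06074 · 0.127 / 0.000359 = 2.138e+04.
Re > 4000 → turbulent. Relative roughness ε/D = 1.5e-06/0.127 = 1.18e-05. Haaland: 1/√f = -1.8 log₁₀[(1.18e-05/3.7)^1.11 + 6.9/2.138e+04] = -1.8 log₁₀[7.93e-07 + 0.000323] = 6.282, so f = 0.02534.
Total minor-loss coefficient ΣK = 1·0.3 + 2·5.3 = 10.9.
ΔP = [f·L/D + ΣK]·(ρV²/2) = [0.02534·27.6/0.127 + 10.9]·(995·0.06074²/2) = [5.507 + 10.9]·1.835 = 30.11 Pa.
ΔP = 30.11 Pa = 0.0301 kPa.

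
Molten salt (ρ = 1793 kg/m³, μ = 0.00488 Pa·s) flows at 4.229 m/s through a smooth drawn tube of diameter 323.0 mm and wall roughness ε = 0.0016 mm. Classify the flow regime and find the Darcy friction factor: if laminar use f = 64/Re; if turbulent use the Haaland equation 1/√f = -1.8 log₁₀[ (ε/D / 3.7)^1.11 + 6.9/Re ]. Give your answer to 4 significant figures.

Re = ρVD/μ = 1793·4.229·0.323/0.00488 = 5.019e+05.
Re > 4000 → turbulent. ε/D = 1.6e-06/0.323 = 4.95e-06; Haaland: 1/√f = -1.8 log₁₀[3.02e-07 + 1.37e-05] = 8.734, so f = 0.01311.

f ≈ 0.01311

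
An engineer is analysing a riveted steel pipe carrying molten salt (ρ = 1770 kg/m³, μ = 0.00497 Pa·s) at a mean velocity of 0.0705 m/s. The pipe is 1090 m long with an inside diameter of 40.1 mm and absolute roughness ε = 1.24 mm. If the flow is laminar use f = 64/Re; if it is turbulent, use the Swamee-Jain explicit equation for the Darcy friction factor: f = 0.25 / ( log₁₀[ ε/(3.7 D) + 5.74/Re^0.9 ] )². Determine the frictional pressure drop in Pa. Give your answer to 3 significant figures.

ΔP ≈ 7600 Pa

Reynolds number Re = ρVD/μ = 1770 · 0.0705 · 0.0401 / 0.00497 = 1007.
Re < 2300 → laminar flow, so f = 64/Re = 64/1007 = 0.06357 (the turbulent correlation is not needed).
Darcy-Weisbach: ΔP = f(L/D)(ρV²/2) = 0.06357·(1090/0.0401)·(1770·0.0705²/2) = 0.06357·2.718e+04·4.399 = 7600 Pa.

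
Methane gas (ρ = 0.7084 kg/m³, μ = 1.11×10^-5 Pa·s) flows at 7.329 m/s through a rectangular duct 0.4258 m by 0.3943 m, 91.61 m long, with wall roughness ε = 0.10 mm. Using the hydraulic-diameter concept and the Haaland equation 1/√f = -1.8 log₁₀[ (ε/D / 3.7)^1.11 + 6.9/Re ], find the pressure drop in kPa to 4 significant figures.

ΔP ≈ 0.07344 kPa

Hydraulic diameter D_h = 4A/P = 4·(0.4258·0.3943)/(2·(0.4258+0.3943)) = 0.6716/1.64 = 0.4094 m.
Re = ρVD_h/μ = 0.7084·7.329·0.4094/1.11e-05 = 1.915e+05.
ε/D_h = 0.0001/0.4094 = 0.000244; Haaland gives 1/√f = -1.8 log₁₀[2.29e-05+3.6e-05] = 7.613, so f = 0.01725.
ΔP = f(L/D_h)(ρV²/2) = 0.01725·91.61/0.4094·19.03 = 73.44 Pa.
ΔP = 0.07344 kPa.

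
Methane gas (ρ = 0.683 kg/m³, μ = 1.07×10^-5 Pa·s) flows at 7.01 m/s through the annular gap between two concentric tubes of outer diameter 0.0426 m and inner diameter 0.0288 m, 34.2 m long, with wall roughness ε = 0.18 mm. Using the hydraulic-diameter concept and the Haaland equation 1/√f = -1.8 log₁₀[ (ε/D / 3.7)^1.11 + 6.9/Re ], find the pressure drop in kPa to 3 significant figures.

ΔP ≈ 2.02 kPa

Hydraulic diameter D_h = 4A/P = D_o - D_i = 0.0426 - 0.0288 = 0.0138 m.
Re = ρVD_h/μ = 0.683·7.01·0.0138/1.07e-05 = 6175.
ε/D_h = 0.00018/0.0138 = 0.013; Haaland gives 1/√f = -1.8 log₁₀[0.00189+0.00112] = 4.538, so f = 0.04855.
ΔP = f(L/D_h)(ρV²/2) = 0.04855·34.2/0.0138·16.78 = 2019 Pa.
ΔP = 2.02 kPa.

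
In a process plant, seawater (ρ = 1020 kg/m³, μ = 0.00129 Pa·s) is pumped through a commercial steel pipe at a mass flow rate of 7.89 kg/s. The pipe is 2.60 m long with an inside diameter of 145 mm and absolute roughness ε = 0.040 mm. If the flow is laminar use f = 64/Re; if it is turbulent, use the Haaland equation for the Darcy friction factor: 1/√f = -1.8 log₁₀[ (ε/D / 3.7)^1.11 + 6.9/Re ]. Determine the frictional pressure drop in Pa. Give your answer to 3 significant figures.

A = πD²/4 = π(0.145)²/4 = 0.01651 m²; mean velocity V = ṁ/(ρA) = 7.89/(1020 · 0.01651) = 0.4684 m/s.
Reynolds number Re = ρVD/μ = 1020 · 0.4684 · 0.145 / 0.00129 = 5.371e+04.
Re > 4000 → turbulent. Relative roughness ε/D = 4e-05/0.145 = 0.000276. Haaland: 1/√f = -1.8 log₁₀[(0.000276/3.7)^1.11 + 6.9/5.371e+04] = -1.8 log₁₀[2.62e-05 + 0.000128] = 6.859, so f = 0.02126.
Darcy-Weisbach: ΔP = f(L/D)(ρV²/2) = 0.02126·(2.6/0.145)·(1020·0.4684²/2) = 0.02126·17.93·111.9 = 42.65 Pa.

ΔP ≈ 42.7 Pa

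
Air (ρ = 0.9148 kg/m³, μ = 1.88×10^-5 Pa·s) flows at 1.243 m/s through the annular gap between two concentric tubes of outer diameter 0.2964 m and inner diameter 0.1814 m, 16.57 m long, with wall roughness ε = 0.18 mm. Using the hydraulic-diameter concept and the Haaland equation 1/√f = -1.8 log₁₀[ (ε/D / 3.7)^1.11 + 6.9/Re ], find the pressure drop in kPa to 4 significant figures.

ΔP ≈ 0.003658 kPa

Hydraulic diameter D_h = 4A/P = D_o - D_i = 0.2964 - 0.1814 = 0.115 m.
Re = ρVD_h/μ = 0.9148·1.243·0.115/1.88e-05 = 6956.
ε/D_h = 0.00018/0.115 = 0.00157; Haaland gives 1/√f = -1.8 log₁₀[0.00018+0.000992] = 5.276, so f = 0.03593.
ΔP = f(L/D_h)(ρV²/2) = 0.03593·16.57/0.115·0.7067 = 3.658 Pa.
ΔP = 0.003658 kPa.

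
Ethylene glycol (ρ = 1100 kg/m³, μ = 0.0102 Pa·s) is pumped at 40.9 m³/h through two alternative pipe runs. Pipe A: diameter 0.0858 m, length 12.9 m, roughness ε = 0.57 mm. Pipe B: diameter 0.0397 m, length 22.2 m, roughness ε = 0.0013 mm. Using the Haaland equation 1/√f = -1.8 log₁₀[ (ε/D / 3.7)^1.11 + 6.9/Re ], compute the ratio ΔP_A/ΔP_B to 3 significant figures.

Pipe A: V = Q/A = 0.01136/0.005782 = 1.965 m/s; Re = 1.818e+04; ε/D = 0.00664; Haaland → f = 0.03684; ΔP_A = f(L/D)(ρV²/2) = 1.176e+04 Pa.
Pipe B: V = Q/A = 0.01136/0.001238 = 9.178 m/s; Re = 3.929e+04; ε/D = 3.27e-05; Haaland → f = 0.02195; ΔP_B = f(L/D)(ρV²/2) = 5.688e+05 Pa.
ΔP_A/ΔP_B = 1.176e+04/5.688e+05 = 0.0207.

ΔP_A/ΔP_B ≈ 0.0207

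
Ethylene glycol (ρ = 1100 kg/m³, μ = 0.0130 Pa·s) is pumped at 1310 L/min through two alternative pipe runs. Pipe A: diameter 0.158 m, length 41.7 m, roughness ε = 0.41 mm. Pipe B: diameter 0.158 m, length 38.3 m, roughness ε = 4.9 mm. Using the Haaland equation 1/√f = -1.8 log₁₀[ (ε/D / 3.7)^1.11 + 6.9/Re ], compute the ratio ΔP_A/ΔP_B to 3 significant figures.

Pipe A: V = Q/A = 0.02183/0.01961 = 1.114 m/s; Re = 1.489e+04; ε/D = 0.00259; Haaland → f = 0.03194; ΔP_A = f(L/D)(ρV²/2) = 5750 Pa.
Pipe B: V = Q/A = 0.02183/0.01961 = 1.114 m/s; Re = 1.489e+04; ε/D = 0.031; Haaland → f = 0.0601; ΔP_B = f(L/D)(ρV²/2) = 9935 Pa.
ΔP_A/ΔP_B = 5750/9935 = 0.579.

ΔP_A/ΔP_B ≈ 0.579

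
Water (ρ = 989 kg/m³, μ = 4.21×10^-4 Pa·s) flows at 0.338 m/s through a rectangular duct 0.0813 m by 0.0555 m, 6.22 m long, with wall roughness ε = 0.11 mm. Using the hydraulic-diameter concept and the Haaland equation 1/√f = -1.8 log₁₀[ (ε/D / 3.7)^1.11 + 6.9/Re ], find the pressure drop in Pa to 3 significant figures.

Hydraulic diameter D_h = 4A/P = 4·(0.0813·0.0555)/(2·(0.0813+0.0555)) = 0.01805/0.2736 = 0.06597 m.
Re = ρVD_h/μ = 989·0.338·0.06597/0.000421 = 5.238e+04.
ε/D_h = 0.00011/0.06597 = 0.00167; Haaland gives 1/√f = -1.8 log₁₀[0.000193+0.000132] = 6.279, so f = 0.02536.
ΔP = f(L/D_h)(ρV²/2) = 0.02536·6.22/0.06597·56.49 = 135.1 Pa.

ΔP ≈ 135 Pa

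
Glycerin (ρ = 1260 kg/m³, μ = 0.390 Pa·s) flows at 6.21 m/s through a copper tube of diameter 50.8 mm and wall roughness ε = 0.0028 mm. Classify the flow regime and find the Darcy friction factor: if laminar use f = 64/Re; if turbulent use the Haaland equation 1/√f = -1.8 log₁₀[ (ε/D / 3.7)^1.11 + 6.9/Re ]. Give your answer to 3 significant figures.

f ≈ 0.0628

Re = ρVD/μ = 1260·6.21·0.0508/0.39 = 1019.
Re < 2300 → laminar, so f = 64/Re = 0.06279 (roughness is irrelevant in laminar flow).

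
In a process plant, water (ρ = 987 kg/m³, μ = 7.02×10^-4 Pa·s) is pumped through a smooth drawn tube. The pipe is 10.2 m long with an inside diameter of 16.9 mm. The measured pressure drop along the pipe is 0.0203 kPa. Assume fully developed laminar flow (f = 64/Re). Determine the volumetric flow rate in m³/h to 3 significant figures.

Q ≈ 0.0204 m³/h

For laminar flow, f = 64/Re with Re = ρVD/μ, so Darcy-Weisbach reduces to ΔP = 32μLV/D². Solving for V: V = ΔP·D²/(32μL) = 20.3·(0.0169)²/(32·0.000702·10.2) = 0.0253 m/s.
Check: Re = ρVD/μ = 987·0.0253·0.0169/0.000702 = 601.2 < 2300, so the laminar assumption holds.
Q = V·A = 0.0253·(π/4·0.0169²) = 5.676e-06 m³/s = 0.0204 m³/h.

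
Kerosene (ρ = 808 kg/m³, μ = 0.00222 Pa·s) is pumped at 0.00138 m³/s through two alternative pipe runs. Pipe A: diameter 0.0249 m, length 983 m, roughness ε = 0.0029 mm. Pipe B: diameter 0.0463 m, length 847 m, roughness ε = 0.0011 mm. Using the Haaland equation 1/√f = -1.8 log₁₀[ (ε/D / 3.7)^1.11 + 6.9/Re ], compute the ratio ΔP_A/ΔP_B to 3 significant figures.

ΔP_A/ΔP_B ≈ 22.2

Pipe A: V = Q/A = 0.00138/0.000487 = 2.834 m/s; Re = 2.568e+04; ε/D = 0.000116; Haaland → f = 0.02442; ΔP_A = f(L/D)(ρV²/2) = 3.128e+06 Pa.
Pipe B: V = Q/A = 0.00138/0.001684 = 0.8196 m/s; Re = 1.381e+04; ε/D = 2.38e-05; Haaland → f = 0.02834; ΔP_B = f(L/D)(ρV²/2) = 1.407e+05 Pa.
ΔP_A/ΔP_B = 3.128e+06/1.407e+05 = 22.2.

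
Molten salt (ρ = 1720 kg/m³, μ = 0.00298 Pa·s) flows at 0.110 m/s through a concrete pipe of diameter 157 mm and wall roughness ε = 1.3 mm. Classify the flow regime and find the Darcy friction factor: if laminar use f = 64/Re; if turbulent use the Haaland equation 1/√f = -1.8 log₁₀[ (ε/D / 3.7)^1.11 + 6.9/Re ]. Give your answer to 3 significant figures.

f ≈ 0.0412

Re = ρVD/μ = 1720·0.11·0.157/0.00298 = 9968.
Re > 4000 → turbulent. ε/D = 0.0013/0.157 = 0.00828; Haaland: 1/√f = -1.8 log₁₀[0.00114 + 0.000692] = 4.925, so f = 0.04123.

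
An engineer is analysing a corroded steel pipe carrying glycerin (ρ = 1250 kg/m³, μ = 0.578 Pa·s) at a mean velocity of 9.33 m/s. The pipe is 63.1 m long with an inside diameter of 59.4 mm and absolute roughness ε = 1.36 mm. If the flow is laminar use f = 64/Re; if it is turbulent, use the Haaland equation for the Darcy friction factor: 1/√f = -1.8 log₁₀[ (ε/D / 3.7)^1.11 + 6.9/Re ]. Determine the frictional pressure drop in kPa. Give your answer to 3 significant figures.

ΔP ≈ 3090 kPa

Reynolds number Re = ρVD/μ = 1250 · 9.33 · 0.0594 / 0.578 = 1199.
Re < 2300 → laminar flow, so f = 64/Re = 64/1199 = 0.0534 (the turbulent correlation is not needed).
Darcy-Weisbach: ΔP = f(L/D)(ρV²/2) = 0.0534·(63.1/0.0594)·(1250·9.33²/2) = 0.0534·1062·5.441e+04 = 3.086e+06 Pa.
ΔP = 3.086e+06 Pa = 3090 kPa.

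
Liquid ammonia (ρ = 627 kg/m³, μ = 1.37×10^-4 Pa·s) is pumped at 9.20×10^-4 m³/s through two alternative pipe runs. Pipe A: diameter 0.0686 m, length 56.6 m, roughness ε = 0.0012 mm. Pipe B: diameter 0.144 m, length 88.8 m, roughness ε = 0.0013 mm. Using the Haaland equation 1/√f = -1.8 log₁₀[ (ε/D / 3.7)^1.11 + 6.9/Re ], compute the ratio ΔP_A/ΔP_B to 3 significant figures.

ΔP_A/ΔP_B ≈ 22.1

Pipe A: V = Q/A = 0.00092/0.003696 = 0.2489 m/s; Re = 7.815e+04; ε/D = 1.75e-05; Haaland → f = 0.01883; ΔP_A = f(L/D)(ρV²/2) = 301.8 Pa.
Pipe B: V = Q/A = 0.00092/0.01629 = 0.05649 m/s; Re = 3.723e+04; ε/D = 9.03e-06; Haaland → f = 0.02218; ΔP_B = f(L/D)(ρV²/2) = 13.68 Pa.
ΔP_A/ΔP_B = 301.8/13.68 = 22.1.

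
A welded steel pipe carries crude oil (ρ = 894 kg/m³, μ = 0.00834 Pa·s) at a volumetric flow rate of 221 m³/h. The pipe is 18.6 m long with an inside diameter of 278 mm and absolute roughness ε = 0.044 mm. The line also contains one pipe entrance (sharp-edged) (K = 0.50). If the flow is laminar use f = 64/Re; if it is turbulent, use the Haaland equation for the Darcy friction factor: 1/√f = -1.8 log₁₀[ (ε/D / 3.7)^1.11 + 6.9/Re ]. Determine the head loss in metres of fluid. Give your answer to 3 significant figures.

h_f ≈ 0.108 m

Q = 221 m³/h = 221/3600 = 0.06139 m³/s.
Cross-sectional area A = πD²/4 = π(0.278)²/4 = 0.0607 m²; mean velocity V = Q/A = 0.06139/0.0607 = 1.011 m/s.
Reynolds number Re = ρVD/μ = 894 · 1.011 · 0.278 / 0.00834 = 3.014e+04.
Re > 4000 → turbulent. Relative roughness ε/D = 4.4e-05/0.278 = 0.000158. Haaland: 1/√f = -1.8 log₁₀[(0.000158/3.7)^1.11 + 6.9/3.014e+04] = -1.8 log₁₀[1.41e-05 + 0.000229] = 6.506, so f = 0.02363.
Total minor-loss coefficient ΣK = 1·0.5 = 0.5.
ΔP = [f·L/D + ΣK]·(ρV²/2) = [0.02363·18.6/0.278 + 0.5]·(894·1.011²/2) = [1.581 + 0.5]·457.2 = 951.4 Pa.
Head loss h_f = ΔP/(ρg) = 951.4/(894·9.81) = 0.108 m.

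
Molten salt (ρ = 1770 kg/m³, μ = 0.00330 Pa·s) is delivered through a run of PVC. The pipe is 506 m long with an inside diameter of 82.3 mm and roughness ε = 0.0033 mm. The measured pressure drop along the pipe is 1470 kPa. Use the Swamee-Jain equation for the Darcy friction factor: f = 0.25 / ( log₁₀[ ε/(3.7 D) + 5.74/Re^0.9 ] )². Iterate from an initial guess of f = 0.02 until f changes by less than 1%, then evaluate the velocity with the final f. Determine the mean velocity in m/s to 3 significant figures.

V ≈ 4.08 m/s

Rearranging Darcy-Weisbach: V = √(2·ΔP·D/(f·L·ρ)). With ε/D = 3.3e-06/0.0823 = 4.01e-05, iterate starting from f = 0.02:
  f = 0.02 → V = √(2·1.47e+06·0.0823/(0.02·506·1770)) = 3.675 m/s; Re = ρVD/μ = 1.622e+05; f → 0.01651
  f = 0.01651 → V = 4.046 m/s; Re = 1.786e+05; f → 0.01622
  f = 0.01622 → V = 4.081 m/s; Re = 1.802e+05; f → 0.01619
Converged (Δf/f < 1%). With the final f = 0.01619: V = √(2·1.47e+06·0.0823/(0.01619·506·1770)) = 4.085 m/s.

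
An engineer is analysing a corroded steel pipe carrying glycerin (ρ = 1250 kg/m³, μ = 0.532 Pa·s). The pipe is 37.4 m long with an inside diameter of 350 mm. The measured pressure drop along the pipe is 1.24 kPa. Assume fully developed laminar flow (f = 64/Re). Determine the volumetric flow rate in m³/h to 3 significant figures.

Q ≈ 82.6 m³/h

For laminar flow, f = 64/Re with Re = ρVD/μ, so Darcy-Weisbach reduces to ΔP = 32μLV/D². Solving for V: V = ΔP·D²/(32μL) = 1240·(0.35)²/(32·0.532·37.4) = 0.2386 m/s.
Check: Re = ρVD/μ = 1250·0.2386·0.35/0.532 = 196.2 < 2300, so the laminar assumption holds.
Q = V·A = 0.2386·(π/4·0.35²) = 0.02295 m³/s = 82.6 m³/h.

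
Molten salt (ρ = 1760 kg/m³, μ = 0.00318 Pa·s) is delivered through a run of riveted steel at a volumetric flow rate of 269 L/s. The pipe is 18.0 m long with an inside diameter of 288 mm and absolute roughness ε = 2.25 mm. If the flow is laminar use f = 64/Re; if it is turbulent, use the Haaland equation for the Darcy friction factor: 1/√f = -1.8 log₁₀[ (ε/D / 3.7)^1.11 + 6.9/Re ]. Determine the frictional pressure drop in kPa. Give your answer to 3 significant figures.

ΔP ≈ 32.9 kPa

Q = 269 L/s = 269/1000 = 0.269 m³/s.
Cross-sectional area A = πD²/4 = π(0.288)²/4 = 0.06514 m²; mean velocity V = Q/A = 0.269/0.06514 = 4.129 m/s.
Reynolds number Re = ρVD/μ = 1760 · 4.129 · 0.288 / 0.00318 = 6.582e+05.
Re > 4000 → turbulent. Relative roughness ε/D = 0.00225/0.288 = 0.00781. Haaland: 1/√f = -1.8 log₁₀[(0.00781/3.7)^1.11 + 6.9/6.582e+05] = -1.8 log₁₀[0.00107 + 1.05e-05] = 5.338, so f = 0.0351.
Darcy-Weisbach: ΔP = f(L/D)(ρV²/2) = 0.0351·(18/0.288)·(1760·4.129²/2) = 0.0351·62.5·1.501e+04 = 3.291e+04 Pa.
ΔP = 3.291e+04 Pa = 32.9 kPa.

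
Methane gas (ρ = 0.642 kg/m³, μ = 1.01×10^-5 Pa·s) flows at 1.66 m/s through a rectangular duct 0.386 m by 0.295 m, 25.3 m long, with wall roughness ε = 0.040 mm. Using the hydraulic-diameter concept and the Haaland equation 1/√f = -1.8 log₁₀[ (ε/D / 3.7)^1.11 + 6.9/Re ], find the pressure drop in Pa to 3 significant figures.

Hydraulic diameter D_h = 4A/P = 4·(0.386·0.295)/(2·(0.386+0.295)) = 0.4555/1.362 = 0.3344 m.
Re = ρVD_h/μ = 0.642·1.66·0.3344/1.01e-05 = 3.529e+04.
ε/D_h = 4e-05/0.3344 = 0.00012; Haaland gives 1/√f = -1.8 log₁₀[1.04e-05+0.000196] = 6.635, so f = 0.02271.
ΔP = f(L/D_h)(ρV²/2) = 0.02271·25.3/0.3344·0.8845 = 1.52 Pa.

ΔP ≈ 1.52 Pa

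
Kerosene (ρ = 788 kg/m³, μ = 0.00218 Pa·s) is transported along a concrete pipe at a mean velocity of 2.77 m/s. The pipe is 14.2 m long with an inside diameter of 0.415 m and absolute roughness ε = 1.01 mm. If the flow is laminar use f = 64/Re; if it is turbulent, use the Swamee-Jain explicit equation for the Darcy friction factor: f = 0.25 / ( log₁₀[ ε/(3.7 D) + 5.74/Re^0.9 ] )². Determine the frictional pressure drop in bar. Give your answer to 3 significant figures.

ΔP ≈ 0.0261 bar

Reynolds number Re = ρVD/μ = 788 · 2.77 · 0.415 / 0.00218 = 4.155e+05.
Re > 4000 → turbulent. Relative roughness ε/D = 0.00101/0.415 = 0.00243. Swamee-Jain: f = 0.25/(log₁₀[0.00243/3.7 + 5.74/4.155e+05^0.9])² = 0.25/(log₁₀[0.000658 + 5.04e-05])² = 0.25/(-3.15)² = 0.0252.
Darcy-Weisbach: ΔP = f(L/D)(ρV²/2) = 0.0252·(14.2/0.415)·(788·2.77²/2) = 0.0252·34.22·3023 = 2606 Pa.
ΔP = 2606 Pa = 0.0261 bar.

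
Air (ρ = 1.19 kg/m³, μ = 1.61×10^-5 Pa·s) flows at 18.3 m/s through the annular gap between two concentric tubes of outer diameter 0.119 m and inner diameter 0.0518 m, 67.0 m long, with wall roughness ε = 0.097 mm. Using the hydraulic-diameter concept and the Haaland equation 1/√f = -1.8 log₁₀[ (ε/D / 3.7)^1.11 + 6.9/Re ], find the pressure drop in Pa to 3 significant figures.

ΔP ≈ 4680 Pa

Hydraulic diameter D_h = 4A/P = D_o - D_i = 0.119 - 0.0518 = 0.0672 m.
Re = ρVD_h/μ = 1.19·18.3·0.0672/1.61e-05 = 9.09e+04.
ε/D_h = 9.7e-05/0.0672 = 0.00144; Haaland gives 1/√f = -1.8 log₁₀[0.000165+7.59e-05] = 6.514, so f = 0.02357.
ΔP = f(L/D_h)(ρV²/2) = 0.02357·67/0.0672·199.3 = 4682 Pa.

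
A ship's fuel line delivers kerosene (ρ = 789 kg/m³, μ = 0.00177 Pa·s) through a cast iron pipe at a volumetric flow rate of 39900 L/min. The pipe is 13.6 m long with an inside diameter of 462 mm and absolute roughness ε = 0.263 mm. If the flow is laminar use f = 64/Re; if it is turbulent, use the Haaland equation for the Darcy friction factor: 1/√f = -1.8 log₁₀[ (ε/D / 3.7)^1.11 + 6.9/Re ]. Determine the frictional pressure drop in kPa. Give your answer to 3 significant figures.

Q = 39900 L/min = 39900/60000 = 0.665 m³/s.
Cross-sectional area A = πD²/4 = π(0.462)²/4 = 0.1676 m²; mean velocity V = Q/A = 0.665/0.1676 = 3.967 m/s.
Reynolds number Re = ρVD/μ = 789 · 3.967 · 0.462 / 0.00177 = 8.169e+05.
Re > 4000 → turbulent. Relative roughness ε/D = 0.000263/0.462 = 0.000569. Haaland: 1/√f = -1.8 log₁₀[(0.000569/3.7)^1.11 + 6.9/8.169e+05] = -1.8 log₁₀[5.86e-05 + 8.45e-06] = 7.513, so f = 0.01772.
Darcy-Weisbach: ΔP = f(L/D)(ρV²/2) = 0.01772·(13.6/0.462)·(789·3.967²/2) = 0.01772·29.44·6208 = 3238 Pa.
ΔP = 3238 Pa = 3.24 kPa.

ΔP ≈ 3.24 kPa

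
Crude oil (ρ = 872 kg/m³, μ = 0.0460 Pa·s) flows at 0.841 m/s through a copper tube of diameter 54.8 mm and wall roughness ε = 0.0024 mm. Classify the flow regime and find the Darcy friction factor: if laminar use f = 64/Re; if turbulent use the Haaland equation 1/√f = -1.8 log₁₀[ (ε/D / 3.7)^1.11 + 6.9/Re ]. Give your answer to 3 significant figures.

Re = ρVD/μ = 872·0.841·0.0548/0.046 = 873.6.
Re < 2300 → laminar, so f = 64/Re = 0.07326 (roughness is irrelevant in laminar flow).

f ≈ 0.0733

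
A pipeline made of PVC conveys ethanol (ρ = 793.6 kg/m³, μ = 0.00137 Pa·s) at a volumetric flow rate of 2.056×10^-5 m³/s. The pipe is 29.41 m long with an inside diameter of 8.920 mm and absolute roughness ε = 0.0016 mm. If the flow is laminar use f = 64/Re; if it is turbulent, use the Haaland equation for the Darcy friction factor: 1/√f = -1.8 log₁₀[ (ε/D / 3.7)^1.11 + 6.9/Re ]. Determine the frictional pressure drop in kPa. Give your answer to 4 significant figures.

ΔP ≈ 5.331 kPa

Cross-sectional area A = πD²/4 = π(0.00892)²/4 = 6.249e-05 m²; mean velocity V = Q/A = 2.056e-05/6.249e-05 = 0.329 m/s.
Reynolds number Re = ρVD/μ = 793.6 · 0.329 · 0.00892 / 0.00137 = 1700.
Re < 2300 → laminar flow, so f = 64/Re = 64/1700 = 0.03765 (the turbulent correlation is not needed).
Darcy-Weisbach: ΔP = f(L/D)(ρV²/2) = 0.03765·(29.41/0.00892)·(793.6·0.329²/2) = 0.03765·3297·42.95 = 5331 Pa.
ΔP = 5331 Pa = 5.331 kPa.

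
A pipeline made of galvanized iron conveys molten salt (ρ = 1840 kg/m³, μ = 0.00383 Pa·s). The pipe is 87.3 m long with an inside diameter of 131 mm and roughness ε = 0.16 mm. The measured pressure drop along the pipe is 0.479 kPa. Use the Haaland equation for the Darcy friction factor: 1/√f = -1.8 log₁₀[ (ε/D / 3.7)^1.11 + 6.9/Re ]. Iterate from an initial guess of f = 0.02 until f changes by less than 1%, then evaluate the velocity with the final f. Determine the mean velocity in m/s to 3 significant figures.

Rearranging Darcy-Weisbach: V = √(2·ΔP·D/(f·L·ρ)). With ε/D = 0.00016/0.131 = 0.00122, iterate starting from f = 0.02:
  f = 0.02 → V = √(2·479·0.131/(0.02·87.3·1840)) = 0.1976 m/s; Re = ρVD/μ = 1.244e+04; f → 0.0309
  f = 0.0309 → V = 0.159 m/s; Re = 1.001e+04; f → 0.03247
  f = 0.03247 → V = 0.1551 m/s; Re = 9762; f → 0.03266
Converged (Δf/f < 1%). With the final f = 0.03266: V = √(2·479·0.131/(0.03266·87.3·1840)) = 0.1547 m/s.

V ≈ 0.155 m/s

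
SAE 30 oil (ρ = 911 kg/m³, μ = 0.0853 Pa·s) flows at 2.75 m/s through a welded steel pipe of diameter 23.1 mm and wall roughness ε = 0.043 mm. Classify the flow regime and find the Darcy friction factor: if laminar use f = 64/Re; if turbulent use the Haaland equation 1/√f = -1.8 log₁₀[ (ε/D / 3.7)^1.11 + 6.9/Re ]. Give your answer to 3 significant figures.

f ≈ 0.0943

Re = ρVD/μ = 911·2.75·0.0231/0.0853 = 678.4.
Re < 2300 → laminar, so f = 64/Re = 0.09433 (roughness is irrelevant in laminar flow).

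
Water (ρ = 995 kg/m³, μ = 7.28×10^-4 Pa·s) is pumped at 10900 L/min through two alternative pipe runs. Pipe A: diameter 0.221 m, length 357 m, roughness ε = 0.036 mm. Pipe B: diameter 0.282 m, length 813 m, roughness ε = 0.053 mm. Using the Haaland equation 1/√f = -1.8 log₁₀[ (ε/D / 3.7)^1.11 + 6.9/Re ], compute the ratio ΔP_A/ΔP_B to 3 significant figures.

Pipe A: V = Q/A = 0.1817/0.03836 = 4.736 m/s; Re = 1.43e+06; ε/D = 0.000163; Haaland → f = 0.0139; ΔP_A = f(L/D)(ρV²/2) = 2.506e+05 Pa.
Pipe B: V = Q/A = 0.1817/0.06246 = 2.909 m/s; Re = 1.121e+06; ε/D = 0.000188; Haaland → f = 0.01438; ΔP_B = f(L/D)(ρV²/2) = 1.745e+05 Pa.
ΔP_A/ΔP_B = 2.506e+05/1.745e+05 = 1.44.

ΔP_A/ΔP_B ≈ 1.44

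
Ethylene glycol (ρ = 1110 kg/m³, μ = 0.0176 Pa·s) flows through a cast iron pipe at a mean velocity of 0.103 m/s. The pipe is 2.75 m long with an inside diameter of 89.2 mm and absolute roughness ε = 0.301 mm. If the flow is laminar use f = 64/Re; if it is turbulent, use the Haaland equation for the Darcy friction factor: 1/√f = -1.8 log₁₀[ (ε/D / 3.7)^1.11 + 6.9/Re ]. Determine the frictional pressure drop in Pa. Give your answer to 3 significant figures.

Reynolds number Re = ρVD/μ = 1110 · 0.103 · 0.0892 / 0.0176 = 579.4.
Re < 2300 → laminar flow, so f = 64/Re = 64/579.4 = 0.1105 (the turbulent correlation is not needed).
Darcy-Weisbach: ΔP = f(L/D)(ρV²/2) = 0.1105·(2.75/0.0892)·(1110·0.103²/2) = 0.1105·30.83·5.888 = 20.05 Pa.

ΔP ≈ 20.0 Pa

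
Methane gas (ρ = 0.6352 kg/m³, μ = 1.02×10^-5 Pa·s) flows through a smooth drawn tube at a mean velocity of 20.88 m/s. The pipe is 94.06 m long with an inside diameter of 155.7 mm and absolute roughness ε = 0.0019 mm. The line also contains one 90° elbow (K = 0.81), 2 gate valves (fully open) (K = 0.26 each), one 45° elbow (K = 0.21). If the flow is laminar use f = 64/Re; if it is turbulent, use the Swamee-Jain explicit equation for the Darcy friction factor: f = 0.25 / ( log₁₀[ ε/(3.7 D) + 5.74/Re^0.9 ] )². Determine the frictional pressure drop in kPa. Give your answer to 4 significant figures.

ΔP ≈ 1.519 kPa

Reynolds number Re = ρVD/μ = 0.6352 · 20.88 · 0.1557 / 1.02e-05 = 2.025e+05.
Re > 4000 → turbulent. Relative roughness ε/D = 1.9e-06/0.1557 = 1.22e-05. Swamee-Jain: f = 0.25/(log₁₀[1.22e-05/3.7 + 5.74/2.025e+05^0.9])² = 0.25/(log₁₀[3.3e-06 + 9.62e-05])² = 0.25/(-4.002)² = 0.01561.
Total minor-loss coefficient ΣK = 1·0.81 + 2·0.26 + 1·0.21 = 1.54.
ΔP = [f·L/D + ΣK]·(ρV²/2) = [0.01561·94.06/0.1557 + 1.54]·(0.6352·20.88²/2) = [9.429 + 1.54]·138.5 = 1519 Pa.
ΔP = 1519 Pa = 1.519 kPa.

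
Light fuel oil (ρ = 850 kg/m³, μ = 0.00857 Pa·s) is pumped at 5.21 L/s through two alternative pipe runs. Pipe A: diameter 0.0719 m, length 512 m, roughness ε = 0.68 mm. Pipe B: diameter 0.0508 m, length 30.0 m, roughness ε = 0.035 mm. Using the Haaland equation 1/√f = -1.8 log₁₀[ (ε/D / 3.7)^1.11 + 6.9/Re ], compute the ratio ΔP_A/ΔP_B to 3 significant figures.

ΔP_A/ΔP_B ≈ 4.33

Pipe A: V = Q/A = 0.00521/0.00406 = 1.283 m/s; Re = 9151; ε/D = 0.00946; Haaland → f = 0.04291; ΔP_A = f(L/D)(ρV²/2) = 2.138e+05 Pa.
Pipe B: V = Q/A = 0.00521/0.002027 = 2.571 m/s; Re = 1.295e+04; ε/D = 0.000689; Haaland → f = 0.0298; ΔP_B = f(L/D)(ρV²/2) = 4.942e+04 Pa.
ΔP_A/ΔP_B = 2.138e+05/4.942e+04 = 4.33.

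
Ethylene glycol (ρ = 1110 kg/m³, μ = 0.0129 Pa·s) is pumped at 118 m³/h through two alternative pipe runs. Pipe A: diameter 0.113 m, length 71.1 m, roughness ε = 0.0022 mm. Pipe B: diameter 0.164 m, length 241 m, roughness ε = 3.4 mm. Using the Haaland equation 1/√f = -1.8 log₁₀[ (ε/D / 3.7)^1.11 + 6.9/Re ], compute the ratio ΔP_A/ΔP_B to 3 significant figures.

ΔP_A/ΔP_B ≈ 0.857

Pipe A: V = Q/A = 0.03278/0.01003 = 3.268 m/s; Re = 3.178e+04; ε/D = 1.95e-05; Haaland → f = 0.02303; ΔP_A = f(L/D)(ρV²/2) = 8.592e+04 Pa.
Pipe B: V = Q/A = 0.03278/0.02112 = 1.552 m/s; Re = 2.19e+04; ε/D = 0.0207; Haaland → f = 0.05108; ΔP_B = f(L/D)(ρV²/2) = 1.003e+05 Pa.
ΔP_A/ΔP_B = 8.592e+04/1.003e+05 = 0.857.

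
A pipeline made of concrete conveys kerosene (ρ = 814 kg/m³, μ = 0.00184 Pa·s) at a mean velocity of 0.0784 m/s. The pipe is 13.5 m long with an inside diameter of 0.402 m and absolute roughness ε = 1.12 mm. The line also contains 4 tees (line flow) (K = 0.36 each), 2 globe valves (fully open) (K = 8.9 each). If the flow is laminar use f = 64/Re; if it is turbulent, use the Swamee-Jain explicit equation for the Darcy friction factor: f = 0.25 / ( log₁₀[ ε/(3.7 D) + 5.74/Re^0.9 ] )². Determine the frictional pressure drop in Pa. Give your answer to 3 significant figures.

ΔP ≈ 50.9 Pa

Reynolds number Re = ρVD/μ = 814 · 0.0784 · 0.402 / 0.00184 = 1.394e+04.
Re > 4000 → turbulent. Relative roughness ε/D = 0.00112/0.402 = 0.00279. Swamee-Jain: f = 0.25/(log₁₀[0.00279/3.7 + 5.74/1.394e+04^0.9])² = 0.25/(log₁₀[0.000753 + 0.00107])² = 0.25/(-2.739)² = 0.03331.
Total minor-loss coefficient ΣK = 4·0.36 + 2·8.9 = 19.2.
ΔP = [f·L/D + ΣK]·(ρV²/2) = [0.03331·13.5/0.402 + 19.2]·(814·0.0784²/2) = [1.119 + 19.2]·2.502 = 50.93 Pa.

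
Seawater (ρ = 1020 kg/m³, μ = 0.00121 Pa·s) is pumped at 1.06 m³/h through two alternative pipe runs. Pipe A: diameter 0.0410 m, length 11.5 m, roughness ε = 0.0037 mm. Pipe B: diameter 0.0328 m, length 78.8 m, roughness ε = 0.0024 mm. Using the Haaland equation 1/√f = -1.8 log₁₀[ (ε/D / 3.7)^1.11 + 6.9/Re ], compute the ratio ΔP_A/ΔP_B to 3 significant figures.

ΔP_A/ΔP_B ≈ 0.0509

Pipe A: V = Q/A = 0.0002944/0.00132 = 0.223 m/s; Re = 7708; ε/D = 9.02e-05; Haaland → f = 0.0333; ΔP_A = f(L/D)(ρV²/2) = 236.9 Pa.
Pipe B: V = Q/A = 0.0002944/0.000845 = 0.3485 m/s; Re = 9635; ε/D = 7.32e-05; Haaland → f = 0.03128; ΔP_B = f(L/D)(ρV²/2) = 4653 Pa.
ΔP_A/ΔP_B = 236.9/4653 = 0.0509.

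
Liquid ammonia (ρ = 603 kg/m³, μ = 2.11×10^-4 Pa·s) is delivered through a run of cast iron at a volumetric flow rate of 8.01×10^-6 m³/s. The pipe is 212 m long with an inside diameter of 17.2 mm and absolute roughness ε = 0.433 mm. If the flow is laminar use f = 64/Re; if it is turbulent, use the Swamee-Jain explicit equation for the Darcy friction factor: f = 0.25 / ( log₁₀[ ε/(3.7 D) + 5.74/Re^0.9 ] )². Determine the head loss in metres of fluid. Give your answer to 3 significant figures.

Cross-sectional area A = πD²/4 = π(0.0172)²/4 = 0.0002324 m²; mean velocity V = Q/A = 8.01e-06/0.0002324 = 0.03447 m/s.
Reynolds number Re = ρVD/μ = 603 · 0.03447 · 0.0172 / 0.000211 = 1695.
Re < 2300 → laminar flow, so f = 64/Re = 64/1695 = 0.03777 (the turbulent correlation is not needed).
Darcy-Weisbach: ΔP = f(L/D)(ρV²/2) = 0.03777·(212/0.0172)·(603·0.03447²/2) = 0.03777·1.233e+04·0.3583 = 166.8 Pa.
Head loss h_f = ΔP/(ρg) = 166.8/(603·9.81) = 0.0282 m.

h_f ≈ 0.0282 m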